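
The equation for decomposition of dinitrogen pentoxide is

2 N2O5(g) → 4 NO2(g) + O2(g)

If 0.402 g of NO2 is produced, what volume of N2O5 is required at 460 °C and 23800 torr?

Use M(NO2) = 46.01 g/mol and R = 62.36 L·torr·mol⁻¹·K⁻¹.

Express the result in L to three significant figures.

0.00839 L

n(NO2) = 0.4020 / 46.01 = 0.008737 mol
n(N2O5) = (2/4) × 0.008737 = 0.004368 mol
V = nRT/P = 0.004368 × 62.36 × 733.15 / 23800 = 0.008391 L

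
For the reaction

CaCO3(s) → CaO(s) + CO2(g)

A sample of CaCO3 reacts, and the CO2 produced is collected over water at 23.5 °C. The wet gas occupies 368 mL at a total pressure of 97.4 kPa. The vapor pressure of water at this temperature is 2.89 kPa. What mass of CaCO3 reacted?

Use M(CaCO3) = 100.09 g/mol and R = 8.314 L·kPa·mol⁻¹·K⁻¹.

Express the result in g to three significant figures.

P(CO2) = 97.4 − 2.89 = 94.51 kPa
n(CO2) = PV/RT = (94.51 × 0.3680) / (8.314 × 296.65) = 0.01410 mol
n(CaCO3) = (1/1) × 0.01410 = 0.01410 mol
m(CaCO3) = 0.01410 × 100.09 = 1.411 g

1.41 g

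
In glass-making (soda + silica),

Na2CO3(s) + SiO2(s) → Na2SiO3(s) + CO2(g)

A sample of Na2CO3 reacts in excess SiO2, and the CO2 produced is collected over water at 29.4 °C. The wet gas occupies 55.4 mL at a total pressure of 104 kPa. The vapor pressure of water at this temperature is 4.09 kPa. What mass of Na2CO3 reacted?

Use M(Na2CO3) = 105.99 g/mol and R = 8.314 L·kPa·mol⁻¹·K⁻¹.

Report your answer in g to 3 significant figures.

0.233 g

P(CO2) = 104 − 4.09 = 99.91 kPa
n(CO2) = PV/RT = (99.91 × 0.05540) / (8.314 × 302.55) = 0.002200 mol
n(Na2CO3) = (1/1) × 0.002200 = 0.002200 mol
m(Na2CO3) = 0.002200 × 105.99 = 0.2332 g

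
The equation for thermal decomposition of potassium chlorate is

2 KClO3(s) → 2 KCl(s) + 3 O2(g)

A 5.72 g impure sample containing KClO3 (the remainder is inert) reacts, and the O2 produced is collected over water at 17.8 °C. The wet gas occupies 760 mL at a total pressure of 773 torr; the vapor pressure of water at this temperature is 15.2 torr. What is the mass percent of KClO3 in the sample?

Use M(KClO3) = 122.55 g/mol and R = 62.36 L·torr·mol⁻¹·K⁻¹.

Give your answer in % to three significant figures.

45.3 %

P(O2) = 773 − 15.2 = 757.8 torr
n(O2) = PV/RT = (757.8 × 0.7600) / (62.36 × 290.95) = 0.03174 mol
n(KClO3) = (2/3) × 0.03174 = 0.02116 mol
m(KClO3) = 0.02116 × 122.55 = 2.593 g
%KClO3 = 2.593 / 5.72 × 100 = 45.33%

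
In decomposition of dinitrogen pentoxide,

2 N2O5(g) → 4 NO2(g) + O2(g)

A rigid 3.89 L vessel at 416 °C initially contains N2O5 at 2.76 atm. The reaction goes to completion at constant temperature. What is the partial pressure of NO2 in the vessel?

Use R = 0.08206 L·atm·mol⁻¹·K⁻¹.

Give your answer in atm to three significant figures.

n(N2O5)₀ = PV/RT = (2.76 × 3.89) / (0.08206 × 689.15) = 0.1899 mol
n(NO2) = (4/2) × 0.1899 = 0.3798 mol
P(NO2) = nRT/V = 0.3798 × 0.08206 × 689.15 / 3.89 = 5.521 atm

5.52 atm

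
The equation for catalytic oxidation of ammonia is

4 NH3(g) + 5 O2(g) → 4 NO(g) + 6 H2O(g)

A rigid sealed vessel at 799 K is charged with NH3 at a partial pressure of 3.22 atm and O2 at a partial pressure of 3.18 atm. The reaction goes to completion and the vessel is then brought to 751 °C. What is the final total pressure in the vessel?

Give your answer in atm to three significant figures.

9.02 atm

With V and T fixed, P_i ∝ n_i, so the mole ratios apply directly to partial pressures at 799 K.
P(O2) required for 3.22 atm of NH3 = (5/4) × 3.22 = 4.025 atm; available 3.18 atm, so O2 is limiting.
P(NH3) remaining = 3.22 − (4/5) × 3.18 = 0.6760 atm
P(gaseous products) = (4+6)/5 × 3.18 = 6.360 atm
P_total at 799 K = 0.6760 + 6.360 = 7.036 atm
Scaling to 751 °C: P = 7.036 × 1024.15/799 = 9.019 atm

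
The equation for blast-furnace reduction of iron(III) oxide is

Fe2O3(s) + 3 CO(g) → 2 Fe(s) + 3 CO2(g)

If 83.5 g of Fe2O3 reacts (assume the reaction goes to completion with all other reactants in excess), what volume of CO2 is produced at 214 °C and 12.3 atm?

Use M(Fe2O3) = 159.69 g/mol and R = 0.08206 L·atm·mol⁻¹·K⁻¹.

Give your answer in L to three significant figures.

5.10 L

n(Fe2O3) = 83.50 / 159.69 = 0.5229 mol
n(CO2) = (3/1) × 0.5229 = 1.569 mol
V = nRT/P = 1.569 × 0.08206 × 487.15 / 12.3 = 5.099 L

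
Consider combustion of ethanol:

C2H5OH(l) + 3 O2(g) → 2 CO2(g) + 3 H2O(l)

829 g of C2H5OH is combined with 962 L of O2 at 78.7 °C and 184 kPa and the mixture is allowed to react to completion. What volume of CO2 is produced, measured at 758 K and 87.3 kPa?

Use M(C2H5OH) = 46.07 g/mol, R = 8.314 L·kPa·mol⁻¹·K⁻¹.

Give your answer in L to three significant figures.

2600 L

n(C2H5OH) = 829 / 46.07 = 17.99 mol
n(O2) = PV/RT = (184 × 962) / (8.314 × 351.85) = 60.51 mol
For 17.99 mol C2H5OH, stoichiometry requires (3/1) × 17.99 = 53.97 mol O2; 60.51 mol is available, so C2H5OH is limiting.
n(CO2) = (2/1) × 17.99 = 35.98 mol
V(CO2) = nRT/P = 35.98 × 8.314 × 758 / 87.3 = 2597 L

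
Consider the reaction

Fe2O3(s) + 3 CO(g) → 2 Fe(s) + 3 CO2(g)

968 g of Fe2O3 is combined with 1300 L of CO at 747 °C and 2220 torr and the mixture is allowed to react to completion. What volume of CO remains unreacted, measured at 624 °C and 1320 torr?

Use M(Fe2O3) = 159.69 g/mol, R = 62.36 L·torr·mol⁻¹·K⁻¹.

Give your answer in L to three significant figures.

1150 L

n(Fe2O3) = 968 / 159.69 = 6.062 mol
n(CO) = PV/RT = (2220 × 1300) / (62.36 × 1020.15) = 45.37 mol
For 6.062 mol Fe2O3, stoichiometry requires (3/1) × 6.062 = 18.19 mol CO; 45.37 mol is available, so Fe2O3 is limiting.
n(CO) consumed = (3/1) × 6.062 = 18.19 mol; remaining = 45.37 − 18.19 = 27.18 mol
V(CO) = nRT/P = 27.18 × 62.36 × 897.15 / 1320 = 1152 L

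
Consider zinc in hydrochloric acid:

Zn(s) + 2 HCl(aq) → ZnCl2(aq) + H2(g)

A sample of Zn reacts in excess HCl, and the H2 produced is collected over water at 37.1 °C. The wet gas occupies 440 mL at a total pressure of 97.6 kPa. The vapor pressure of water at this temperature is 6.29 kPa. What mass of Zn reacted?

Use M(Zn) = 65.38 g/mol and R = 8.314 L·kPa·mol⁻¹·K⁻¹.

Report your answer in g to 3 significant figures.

P(H2) = 97.6 − 6.29 = 91.31 kPa
n(H2) = PV/RT = (91.31 × 0.4400) / (8.314 × 310.25) = 0.01558 mol
n(Zn) = (1/1) × 0.01558 = 0.01558 mol
m(Zn) = 0.01558 × 65.38 = 1.019 g

1.02 g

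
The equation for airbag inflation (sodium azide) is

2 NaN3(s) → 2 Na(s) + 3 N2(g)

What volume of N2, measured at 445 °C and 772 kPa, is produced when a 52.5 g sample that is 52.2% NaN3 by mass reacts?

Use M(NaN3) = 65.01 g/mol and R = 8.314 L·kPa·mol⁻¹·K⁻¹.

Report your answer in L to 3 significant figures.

4.89 L

mass of NaN3 = 52.5 × 52.2/100 = 27.41 g
n(NaN3) = 27.41 / 65.01 = 0.4216 mol
n(N2) = (3/2) × 0.4216 = 0.6324 mol
V = nRT/P = 0.6324 × 8.314 × 718.15 / 772 = 4.891 L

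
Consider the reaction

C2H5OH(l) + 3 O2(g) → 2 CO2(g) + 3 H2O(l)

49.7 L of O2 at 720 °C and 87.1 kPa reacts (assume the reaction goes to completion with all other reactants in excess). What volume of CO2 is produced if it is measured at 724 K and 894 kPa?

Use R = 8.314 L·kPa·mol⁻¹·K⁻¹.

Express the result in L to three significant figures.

n(O2) = PV/RT = (87.1 × 49.7) / (8.314 × 993.15) = 0.5243 mol
n(CO2) = (2/3) × 0.5243 = 0.3495 mol
V = nRT/P = 0.3495 × 8.314 × 724 / 894 = 2.353 L

2.35 L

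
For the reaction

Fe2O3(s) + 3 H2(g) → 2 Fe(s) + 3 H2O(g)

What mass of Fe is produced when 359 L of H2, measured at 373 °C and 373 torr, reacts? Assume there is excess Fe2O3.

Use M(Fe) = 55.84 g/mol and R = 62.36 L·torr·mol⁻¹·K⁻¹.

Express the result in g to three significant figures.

n(H2) = PV/RT = (373 × 359) / (62.36 × 646.15) = 3.323 mol
n(Fe) = (2/3) × 3.323 = 2.215 mol
m(Fe) = 2.215 × 55.84 = 123.7 g

124 g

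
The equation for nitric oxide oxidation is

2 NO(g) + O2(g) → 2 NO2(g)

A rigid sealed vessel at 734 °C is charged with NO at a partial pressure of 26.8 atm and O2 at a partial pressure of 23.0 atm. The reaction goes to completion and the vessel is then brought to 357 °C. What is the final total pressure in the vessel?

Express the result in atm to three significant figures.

22.8 atm

Because the vessel is rigid and T is held at 734 °C, work the stoichiometry in partial pressures (P_i = n_iRT/V).
P(O2) required for 26.8 atm of NO = (1/2) × 26.8 = 13.40 atm; available 23.0 atm, so NO is limiting.
P(O2) remaining = 23.0 − (1/2) × 26.8 = 9.600 atm
P(gaseous products) = (2)/2 × 26.8 = 26.80 atm
P_total at 734 °C = 9.600 + 26.80 = 36.40 atm
Scaling to 357 °C: P = 36.40 × 630.15/1007.15 = 22.77 atm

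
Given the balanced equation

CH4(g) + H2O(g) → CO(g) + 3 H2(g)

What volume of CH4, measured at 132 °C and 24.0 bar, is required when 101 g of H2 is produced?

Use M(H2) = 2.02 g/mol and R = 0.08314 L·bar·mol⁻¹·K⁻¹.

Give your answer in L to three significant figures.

23.4 L

n(H2) = 101.0 / 2.02 = 50.00 mol
n(CH4) = (1/3) × 50.00 = 16.67 mol
V = nRT/P = 16.67 × 0.08314 × 405.15 / 24.0 = 23.40 L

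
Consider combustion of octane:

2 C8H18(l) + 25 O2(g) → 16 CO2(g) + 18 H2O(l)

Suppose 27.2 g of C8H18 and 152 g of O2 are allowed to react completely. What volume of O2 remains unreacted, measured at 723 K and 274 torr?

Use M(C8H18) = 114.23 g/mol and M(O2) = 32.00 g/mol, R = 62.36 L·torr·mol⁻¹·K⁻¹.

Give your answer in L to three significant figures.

292 L

n(C8H18) = 27.2 / 114.23 = 0.2381 mol
n(O2) = 152 / 32.00 = 4.750 mol
For 0.2381 mol C8H18, stoichiometry requires (25/2) × 0.2381 = 2.976 mol O2; 4.750 mol is available, so C8H18 is limiting.
n(O2) consumed = (25/2) × 0.2381 = 2.976 mol; remaining = 4.750 − 2.976 = 1.774 mol
V(O2) = nRT/P = 1.774 × 62.36 × 723 / 274 = 291.9 L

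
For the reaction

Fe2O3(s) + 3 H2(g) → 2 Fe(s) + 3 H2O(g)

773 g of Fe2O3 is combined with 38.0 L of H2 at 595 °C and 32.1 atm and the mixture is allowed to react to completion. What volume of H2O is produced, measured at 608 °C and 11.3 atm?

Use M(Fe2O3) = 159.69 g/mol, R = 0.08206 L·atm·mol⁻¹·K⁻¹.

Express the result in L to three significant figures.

n(Fe2O3) = 773 / 159.69 = 4.841 mol
n(H2) = PV/RT = (32.1 × 38.0) / (0.08206 × 868.15) = 17.12 mol
For 4.841 mol Fe2O3, stoichiometry requires (3/1) × 4.841 = 14.52 mol H2; 17.12 mol is available, so Fe2O3 is limiting.
n(H2O) = (3/1) × 4.841 = 14.52 mol
V(H2O) = nRT/P = 14.52 × 0.08206 × 881.15 / 11.3 = 92.91 L

92.9 L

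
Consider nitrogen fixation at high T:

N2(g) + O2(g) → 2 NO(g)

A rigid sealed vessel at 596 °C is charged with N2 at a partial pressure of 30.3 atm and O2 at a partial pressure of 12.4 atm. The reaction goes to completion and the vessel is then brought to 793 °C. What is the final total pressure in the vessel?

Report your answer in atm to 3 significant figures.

With V and T fixed, P_i ∝ n_i, so the mole ratios apply directly to partial pressures at 596 °C.
P(O2) required for 30.3 atm of N2 = (1/1) × 30.3 = 30.30 atm; available 12.4 atm, so O2 is limiting.
P(N2) remaining = 30.3 − (1/1) × 12.4 = 17.90 atm
P(gaseous products) = (2)/1 × 12.4 = 24.80 atm
P_total at 596 °C = 17.90 + 24.80 = 42.70 atm
Scaling to 793 °C: P = 42.70 × 1066.15/869.15 = 52.38 atm

52.4 atm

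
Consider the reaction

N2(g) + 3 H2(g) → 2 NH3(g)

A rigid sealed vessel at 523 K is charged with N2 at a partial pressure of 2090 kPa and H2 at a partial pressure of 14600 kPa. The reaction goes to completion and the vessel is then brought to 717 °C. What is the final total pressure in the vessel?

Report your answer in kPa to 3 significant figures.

23700 kPa

At constant V, partial pressures at 523 K are proportional to moles, so apply stoichiometry directly to pressures.
P(H2) required for 2090 kPa of N2 = (3/1) × 2090 = 6270 kPa; available 14600 kPa, so N2 is limiting.
P(H2) remaining = 14600 − (3/1) × 2090 = 8330 kPa
P(gaseous products) = (2)/1 × 2090 = 4180 kPa
P_total at 523 K = 8330 + 4180 = 12510 kPa
Scaling to 717 °C: P = 12510 × 990.15/523 = 23680 kPa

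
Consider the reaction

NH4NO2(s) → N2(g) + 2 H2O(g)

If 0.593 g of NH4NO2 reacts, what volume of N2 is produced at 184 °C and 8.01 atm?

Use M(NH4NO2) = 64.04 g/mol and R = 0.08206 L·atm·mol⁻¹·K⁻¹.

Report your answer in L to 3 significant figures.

0.0434 L

n(NH4NO2) = 0.5930 / 64.04 = 0.009260 mol
n(N2) = (1/1) × 0.009260 = 0.009260 mol
V = nRT/P = 0.009260 × 0.08206 × 457.15 / 8.01 = 0.04337 L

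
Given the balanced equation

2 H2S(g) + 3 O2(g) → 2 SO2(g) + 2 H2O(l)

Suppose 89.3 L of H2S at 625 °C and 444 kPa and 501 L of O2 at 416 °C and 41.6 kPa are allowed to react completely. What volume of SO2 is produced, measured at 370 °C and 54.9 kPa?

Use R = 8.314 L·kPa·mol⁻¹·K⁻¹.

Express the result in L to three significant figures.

236 L

n(H2S) = PV/RT = (444 × 89.3) / (8.314 × 898.15) = 5.310 mol
n(O2) = PV/RT = (41.6 × 501) / (8.314 × 689.15) = 3.638 mol
For 5.310 mol H2S, stoichiometry requires (3/2) × 5.310 = 7.965 mol O2; 3.638 mol is available, so O2 is limiting.
n(SO2) = (2/3) × 3.638 = 2.425 mol
V(SO2) = nRT/P = 2.425 × 8.314 × 643.15 / 54.9 = 236.2 L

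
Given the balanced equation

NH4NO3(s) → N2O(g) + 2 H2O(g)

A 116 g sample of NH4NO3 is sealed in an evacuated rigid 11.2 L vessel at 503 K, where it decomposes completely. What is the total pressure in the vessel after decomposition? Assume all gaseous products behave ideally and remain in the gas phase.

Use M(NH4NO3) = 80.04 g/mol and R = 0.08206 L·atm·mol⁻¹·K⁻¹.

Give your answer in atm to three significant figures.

n(NH4NO3) = 116 / 80.04 = 1.449 mol
n(gas produced) = (3/1) × 1.449 = 4.347 mol
P = nRT/V = 4.347 × 0.08206 × 503 / 11.2 = 16.02 atm

16.0 atm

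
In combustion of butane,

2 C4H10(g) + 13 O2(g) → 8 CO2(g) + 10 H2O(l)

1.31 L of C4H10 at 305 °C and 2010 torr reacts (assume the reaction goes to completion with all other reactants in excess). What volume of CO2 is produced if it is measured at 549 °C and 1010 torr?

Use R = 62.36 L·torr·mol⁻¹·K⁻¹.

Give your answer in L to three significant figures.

14.8 L

n(C4H10) = PV/RT = (2010 × 1.31) / (62.36 × 578.15) = 0.07303 mol
n(CO2) = (8/2) × 0.07303 = 0.2921 mol
V = nRT/P = 0.2921 × 62.36 × 822.15 / 1010 = 14.83 L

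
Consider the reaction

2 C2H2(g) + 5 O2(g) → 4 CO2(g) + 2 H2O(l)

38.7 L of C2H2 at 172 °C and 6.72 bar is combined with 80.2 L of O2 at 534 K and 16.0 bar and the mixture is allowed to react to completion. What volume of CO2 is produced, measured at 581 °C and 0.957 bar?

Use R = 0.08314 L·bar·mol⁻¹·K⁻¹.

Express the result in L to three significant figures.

1040 L

n(C2H2) = PV/RT = (6.72 × 38.7) / (0.08314 × 445.15) = 7.027 mol
n(O2) = PV/RT = (16.0 × 80.2) / (0.08314 × 534) = 28.90 mol
For 7.027 mol C2H2, stoichiometry requires (5/2) × 7.027 = 17.57 mol O2; 28.90 mol is available, so C2H2 is limiting.
n(CO2) = (4/2) × 7.027 = 14.05 mol
V(CO2) = nRT/P = 14.05 × 0.08314 × 854.15 / 0.957 = 1043 L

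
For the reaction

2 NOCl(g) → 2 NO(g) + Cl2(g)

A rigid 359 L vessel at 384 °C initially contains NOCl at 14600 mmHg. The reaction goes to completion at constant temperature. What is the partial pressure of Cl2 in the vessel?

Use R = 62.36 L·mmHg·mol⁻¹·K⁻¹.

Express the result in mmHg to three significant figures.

n(NOCl)₀ = PV/RT = (14600 × 359) / (62.36 × 657.15) = 127.9 mol
n(Cl2) = (1/2) × 127.9 = 63.95 mol
P(Cl2) = nRT/V = 63.95 × 62.36 × 657.15 / 359 = 7300 mmHg

7300 mmHg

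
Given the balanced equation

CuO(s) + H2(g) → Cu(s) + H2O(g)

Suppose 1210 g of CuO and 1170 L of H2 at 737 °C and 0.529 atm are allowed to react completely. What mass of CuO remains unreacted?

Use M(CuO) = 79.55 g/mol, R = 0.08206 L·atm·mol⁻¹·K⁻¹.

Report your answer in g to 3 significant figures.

616 g

n(CuO) = 1210 / 79.55 = 15.21 mol
n(H2) = PV/RT = (0.529 × 1170) / (0.08206 × 1010.15) = 7.467 mol
For 15.21 mol CuO, stoichiometry requires (1/1) × 15.21 = 15.21 mol H2; 7.467 mol is available, so H2 is limiting.
n(CuO) consumed = (1/1) × 7.467 = 7.467 mol; remaining = 15.21 − 7.467 = 7.743 mol
m(CuO) = 7.743 × 79.55 = 616.0 g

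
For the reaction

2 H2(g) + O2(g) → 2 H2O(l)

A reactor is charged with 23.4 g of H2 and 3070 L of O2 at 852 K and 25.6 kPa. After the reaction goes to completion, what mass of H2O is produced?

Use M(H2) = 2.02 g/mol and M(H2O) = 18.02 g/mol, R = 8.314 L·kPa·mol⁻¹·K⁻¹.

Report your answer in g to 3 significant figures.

209 g

n(H2) = 23.4 / 2.02 = 11.58 mol
n(O2) = PV/RT = (25.6 × 3070) / (8.314 × 852) = 11.10 mol
For 11.58 mol H2, stoichiometry requires (1/2) × 11.58 = 5.790 mol O2; 11.10 mol is available, so H2 is limiting.
n(H2O) = (2/2) × 11.58 = 11.58 mol
m(H2O) = 11.58 × 18.02 = 208.7 g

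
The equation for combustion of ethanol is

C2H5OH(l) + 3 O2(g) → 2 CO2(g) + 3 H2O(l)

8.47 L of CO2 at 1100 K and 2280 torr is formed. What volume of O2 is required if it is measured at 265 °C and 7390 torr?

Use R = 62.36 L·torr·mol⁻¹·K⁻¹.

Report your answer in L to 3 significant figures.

n(CO2) = PV/RT = (2280 × 8.47) / (62.36 × 1100) = 0.2815 mol
n(O2) = (3/2) × 0.2815 = 0.4222 mol
V = nRT/P = 0.4222 × 62.36 × 538.15 / 7390 = 1.917 L

1.92 L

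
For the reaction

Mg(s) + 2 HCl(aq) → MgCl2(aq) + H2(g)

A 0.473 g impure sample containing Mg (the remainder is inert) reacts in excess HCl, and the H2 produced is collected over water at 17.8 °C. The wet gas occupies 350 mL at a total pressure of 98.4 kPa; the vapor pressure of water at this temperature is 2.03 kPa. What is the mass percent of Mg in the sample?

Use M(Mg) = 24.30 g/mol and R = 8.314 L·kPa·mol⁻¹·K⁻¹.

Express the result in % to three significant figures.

71.6 %

P(H2) = 98.4 − 2.03 = 96.37 kPa
n(H2) = PV/RT = (96.37 × 0.3500) / (8.314 × 290.95) = 0.01394 mol
n(Mg) = (1/1) × 0.01394 = 0.01394 mol
m(Mg) = 0.01394 × 24.30 = 0.3387 g
%Mg = 0.3387 / 0.473 × 100 = 71.61%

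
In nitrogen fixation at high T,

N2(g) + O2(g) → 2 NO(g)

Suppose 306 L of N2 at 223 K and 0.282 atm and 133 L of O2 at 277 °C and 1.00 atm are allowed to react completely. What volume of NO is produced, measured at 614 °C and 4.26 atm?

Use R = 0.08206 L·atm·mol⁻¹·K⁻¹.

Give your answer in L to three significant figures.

n(N2) = PV/RT = (0.282 × 306) / (0.08206 × 223) = 4.716 mol
n(O2) = PV/RT = (1.00 × 133) / (0.08206 × 550.15) = 2.946 mol
For 4.716 mol N2, stoichiometry requires (1/1) × 4.716 = 4.716 mol O2; 2.946 mol is available, so O2 is limiting.
n(NO) = (2/1) × 2.946 = 5.892 mol
V(NO) = nRT/P = 5.892 × 0.08206 × 887.15 / 4.26 = 100.7 L

101 L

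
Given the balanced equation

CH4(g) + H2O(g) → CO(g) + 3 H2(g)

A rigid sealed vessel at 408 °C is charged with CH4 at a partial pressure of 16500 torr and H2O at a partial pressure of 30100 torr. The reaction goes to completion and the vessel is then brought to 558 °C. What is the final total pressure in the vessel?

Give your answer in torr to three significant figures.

Because the vessel is rigid and T is held at 408 °C, work the stoichiometry in partial pressures (P_i = n_iRT/V).
P(H2O) required for 16500 torr of CH4 = (1/1) × 16500 = 16500 torr; available 30100 torr, so CH4 is limiting.
P(H2O) remaining = 30100 − (1/1) × 16500 = 13600 torr
P(gaseous products) = (1+3)/1 × 16500 = 66000 torr
P_total at 408 °C = 13600 + 66000 = 79600 torr
Scaling to 558 °C: P = 79600 × 831.15/681.15 = 97130 torr

97100 torr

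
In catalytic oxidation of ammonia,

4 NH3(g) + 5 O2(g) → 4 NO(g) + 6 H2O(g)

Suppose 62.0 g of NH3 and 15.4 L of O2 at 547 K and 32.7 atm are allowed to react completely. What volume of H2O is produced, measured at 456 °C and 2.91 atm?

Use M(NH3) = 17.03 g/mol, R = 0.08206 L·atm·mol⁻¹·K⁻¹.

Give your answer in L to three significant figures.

112 L

n(NH3) = 62.0 / 17.03 = 3.641 mol
n(O2) = PV/RT = (32.7 × 15.4) / (0.08206 × 547) = 11.22 mol
For 3.641 mol NH3, stoichiometry requires (5/4) × 3.641 = 4.551 mol O2; 11.22 mol is available, so NH3 is limiting.
n(H2O) = (6/4) × 3.641 = 5.462 mol
V(H2O) = nRT/P = 5.462 × 0.08206 × 729.15 / 2.91 = 112.3 L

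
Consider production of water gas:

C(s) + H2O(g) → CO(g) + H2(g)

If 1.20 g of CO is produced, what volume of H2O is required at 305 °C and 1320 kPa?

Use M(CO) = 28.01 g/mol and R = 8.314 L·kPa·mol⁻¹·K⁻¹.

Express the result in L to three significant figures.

n(CO) = 1.200 / 28.01 = 0.04284 mol
n(H2O) = (1/1) × 0.04284 = 0.04284 mol
V = nRT/P = 0.04284 × 8.314 × 578.15 / 1320 = 0.1560 L

0.156 L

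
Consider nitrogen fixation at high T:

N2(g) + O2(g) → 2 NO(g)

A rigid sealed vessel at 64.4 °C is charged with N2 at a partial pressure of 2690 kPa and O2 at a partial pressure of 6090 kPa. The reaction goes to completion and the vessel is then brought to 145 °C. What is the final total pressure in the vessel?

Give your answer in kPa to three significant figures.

With V and T fixed, P_i ∝ n_i, so the mole ratios apply directly to partial pressures at 64.4 °C.
P(O2) required for 2690 kPa of N2 = (1/1) × 2690 = 2690 kPa; available 6090 kPa, so N2 is limiting.
P(O2) remaining = 6090 − (1/1) × 2690 = 3400 kPa
P(gaseous products) = (2)/1 × 2690 = 5380 kPa
P_total at 64.4 °C = 3400 + 5380 = 8780 kPa
Scaling to 145 °C: P = 8780 × 418.15/337.55 = 10880 kPa

10900 kPa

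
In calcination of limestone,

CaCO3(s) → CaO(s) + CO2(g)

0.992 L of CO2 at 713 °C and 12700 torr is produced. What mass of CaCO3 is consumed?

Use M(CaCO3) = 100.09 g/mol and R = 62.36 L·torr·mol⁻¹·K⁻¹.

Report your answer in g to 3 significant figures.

n(CO2) = PV/RT = (12700 × 0.992) / (62.36 × 986.15) = 0.2049 mol
n(CaCO3) = (1/1) × 0.2049 = 0.2049 mol
m(CaCO3) = 0.2049 × 100.09 = 20.51 g

20.5 g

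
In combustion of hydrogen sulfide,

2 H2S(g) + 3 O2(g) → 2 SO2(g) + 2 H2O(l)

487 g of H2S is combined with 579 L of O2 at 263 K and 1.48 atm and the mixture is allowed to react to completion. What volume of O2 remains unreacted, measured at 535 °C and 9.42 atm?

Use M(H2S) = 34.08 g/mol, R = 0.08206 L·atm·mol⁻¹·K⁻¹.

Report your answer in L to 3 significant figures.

n(H2S) = 487 / 34.08 = 14.29 mol
n(O2) = PV/RT = (1.48 × 579) / (0.08206 × 263) = 39.71 mol
For 14.29 mol H2S, stoichiometry requires (3/2) × 14.29 = 21.43 mol O2; 39.71 mol is available, so H2S is limiting.
n(O2) consumed = (3/2) × 14.29 = 21.43 mol; remaining = 39.71 − 21.43 = 18.28 mol
V(O2) = nRT/P = 18.28 × 0.08206 × 808.15 / 9.42 = 128.7 L

129 L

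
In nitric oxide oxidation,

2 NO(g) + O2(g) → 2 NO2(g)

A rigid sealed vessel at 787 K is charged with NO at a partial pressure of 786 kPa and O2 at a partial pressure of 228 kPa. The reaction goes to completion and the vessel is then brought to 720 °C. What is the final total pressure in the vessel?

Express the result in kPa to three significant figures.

992 kPa

At constant V, partial pressures at 787 K are proportional to moles, so apply stoichiometry directly to pressures.
P(O2) required for 786 kPa of NO = (1/2) × 786 = 393.0 kPa; available 228 kPa, so O2 is limiting.
P(NO) remaining = 786 − (2/1) × 228 = 330.0 kPa
P(gaseous products) = (2)/1 × 228 = 456.0 kPa
P_total at 787 K = 330.0 + 456.0 = 786.0 kPa
Scaling to 720 °C: P = 786.0 × 993.15/787 = 991.9 kPa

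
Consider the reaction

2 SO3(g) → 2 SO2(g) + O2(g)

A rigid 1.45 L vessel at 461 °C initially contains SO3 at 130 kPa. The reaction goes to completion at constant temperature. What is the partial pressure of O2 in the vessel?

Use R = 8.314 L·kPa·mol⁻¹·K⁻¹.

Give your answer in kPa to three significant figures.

65.0 kPa

n(SO3)₀ = PV/RT = (130 × 1.45) / (8.314 × 734.15) = 0.03088 mol
n(O2) = (1/2) × 0.03088 = 0.01544 mol
P(O2) = nRT/V = 0.01544 × 8.314 × 734.15 / 1.45 = 64.99 kPa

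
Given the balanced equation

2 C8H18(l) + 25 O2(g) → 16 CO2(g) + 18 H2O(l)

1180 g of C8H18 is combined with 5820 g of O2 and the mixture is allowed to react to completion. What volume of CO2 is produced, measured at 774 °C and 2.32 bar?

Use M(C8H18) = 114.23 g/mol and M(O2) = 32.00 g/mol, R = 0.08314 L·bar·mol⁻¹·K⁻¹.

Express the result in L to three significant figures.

3100 L

n(C8H18) = 1180 / 114.23 = 10.33 mol
n(O2) = 5820 / 32.00 = 181.9 mol
For 10.33 mol C8H18, stoichiometry requires (25/2) × 10.33 = 129.1 mol O2; 181.9 mol is available, so C8H18 is limiting.
n(CO2) = (16/2) × 10.33 = 82.64 mol
V(CO2) = nRT/P = 82.64 × 0.08314 × 1047.15 / 2.32 = 3101 L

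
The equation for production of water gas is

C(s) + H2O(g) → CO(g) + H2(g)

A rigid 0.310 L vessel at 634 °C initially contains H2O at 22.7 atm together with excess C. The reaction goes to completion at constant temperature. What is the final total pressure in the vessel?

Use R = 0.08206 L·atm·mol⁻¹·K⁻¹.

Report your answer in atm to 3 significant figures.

45.4 atm

At constant T and V, P ∝ n(gas): 1 mol gas → 2 mol gas.
P_final = (2/1) × 22.7 = 45.40 atm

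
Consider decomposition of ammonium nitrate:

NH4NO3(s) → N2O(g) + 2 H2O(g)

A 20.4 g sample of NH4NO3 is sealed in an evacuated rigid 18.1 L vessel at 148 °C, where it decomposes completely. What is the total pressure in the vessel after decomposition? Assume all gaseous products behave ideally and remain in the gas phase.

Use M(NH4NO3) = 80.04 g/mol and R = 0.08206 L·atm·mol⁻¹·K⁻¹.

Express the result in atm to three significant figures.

n(NH4NO3) = 20.4 / 80.04 = 0.2549 mol
n(gas produced) = (3/1) × 0.2549 = 0.7647 mol
P = nRT/V = 0.7647 × 0.08206 × 421.15 / 18.1 = 1.460 atm

1.46 atm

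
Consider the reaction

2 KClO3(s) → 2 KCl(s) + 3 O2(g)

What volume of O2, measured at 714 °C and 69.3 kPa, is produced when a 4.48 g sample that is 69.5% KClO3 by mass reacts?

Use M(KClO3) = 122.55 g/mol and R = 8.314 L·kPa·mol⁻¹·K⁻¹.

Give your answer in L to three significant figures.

4.51 L

mass of KClO3 = 4.48 × 69.5/100 = 3.114 g
n(KClO3) = 3.114 / 122.55 = 0.02541 mol
n(O2) = (3/2) × 0.02541 = 0.03811 mol
V = nRT/P = 0.03811 × 8.314 × 987.15 / 69.3 = 4.513 L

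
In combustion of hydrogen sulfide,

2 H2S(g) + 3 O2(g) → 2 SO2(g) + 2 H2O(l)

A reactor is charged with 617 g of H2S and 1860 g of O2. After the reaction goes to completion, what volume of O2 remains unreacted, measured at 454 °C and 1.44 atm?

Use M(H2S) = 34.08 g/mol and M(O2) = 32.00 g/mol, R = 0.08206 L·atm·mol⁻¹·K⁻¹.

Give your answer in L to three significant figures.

1280 L

n(H2S) = 617 / 34.08 = 18.10 mol
n(O2) = 1860 / 32.00 = 58.12 mol
For 18.10 mol H2S, stoichiometry requires (3/2) × 18.10 = 27.15 mol O2; 58.12 mol is available, so H2S is limiting.
n(O2) consumed = (3/2) × 18.10 = 27.15 mol; remaining = 58.12 − 27.15 = 30.97 mol
V(O2) = nRT/P = 30.97 × 0.08206 × 727.15 / 1.44 = 1283 L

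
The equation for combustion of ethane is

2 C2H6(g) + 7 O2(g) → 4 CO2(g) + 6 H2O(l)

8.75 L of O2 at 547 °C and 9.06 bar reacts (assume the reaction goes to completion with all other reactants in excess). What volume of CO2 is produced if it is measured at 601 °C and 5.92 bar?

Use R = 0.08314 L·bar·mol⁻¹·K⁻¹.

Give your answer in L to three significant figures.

n(O2) = PV/RT = (9.06 × 8.75) / (0.08314 × 820.15) = 1.163 mol
n(CO2) = (4/7) × 1.163 = 0.6646 mol
V = nRT/P = 0.6646 × 0.08314 × 874.15 / 5.92 = 8.159 L

8.16 L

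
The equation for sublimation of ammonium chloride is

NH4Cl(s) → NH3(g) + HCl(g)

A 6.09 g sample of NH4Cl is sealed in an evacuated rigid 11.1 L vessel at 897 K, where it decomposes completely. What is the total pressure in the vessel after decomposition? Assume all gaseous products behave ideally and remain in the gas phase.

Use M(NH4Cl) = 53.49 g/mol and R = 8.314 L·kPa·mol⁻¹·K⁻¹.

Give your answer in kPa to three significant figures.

n(NH4Cl) = 6.09 / 53.49 = 0.1139 mol
n(gas produced) = (2/1) × 0.1139 = 0.2278 mol
P = nRT/V = 0.2278 × 8.314 × 897 / 11.1 = 153.0 kPa

153 kPa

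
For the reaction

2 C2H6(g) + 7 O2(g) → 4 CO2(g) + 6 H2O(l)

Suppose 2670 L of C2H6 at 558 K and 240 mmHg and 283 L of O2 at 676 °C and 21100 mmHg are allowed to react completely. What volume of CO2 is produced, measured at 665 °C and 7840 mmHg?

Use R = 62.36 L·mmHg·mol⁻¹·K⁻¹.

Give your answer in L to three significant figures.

n(C2H6) = PV/RT = (240 × 2670) / (62.36 × 558) = 18.42 mol
n(O2) = PV/RT = (21100 × 283) / (62.36 × 949.15) = 100.9 mol
For 18.42 mol C2H6, stoichiometry requires (7/2) × 18.42 = 64.47 mol O2; 100.9 mol is available, so C2H6 is limiting.
n(CO2) = (4/2) × 18.42 = 36.84 mol
V(CO2) = nRT/P = 36.84 × 62.36 × 938.15 / 7840 = 274.9 L

275 L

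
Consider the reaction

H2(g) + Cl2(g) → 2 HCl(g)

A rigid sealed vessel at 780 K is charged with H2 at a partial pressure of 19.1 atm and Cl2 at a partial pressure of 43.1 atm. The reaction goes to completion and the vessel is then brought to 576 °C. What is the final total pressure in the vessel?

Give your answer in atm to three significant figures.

At constant V, partial pressures at 780 K are proportional to moles, so apply stoichiometry directly to pressures.
P(Cl2) required for 19.1 atm of H2 = (1/1) × 19.1 = 19.10 atm; available 43.1 atm, so H2 is limiting.
P(Cl2) remaining = 43.1 − (1/1) × 19.1 = 24.00 atm
P(gaseous products) = (2)/1 × 19.1 = 38.20 atm
P_total at 780 K = 24.00 + 38.20 = 62.20 atm
Scaling to 576 °C: P = 62.20 × 849.15/780 = 67.71 atm

67.7 atm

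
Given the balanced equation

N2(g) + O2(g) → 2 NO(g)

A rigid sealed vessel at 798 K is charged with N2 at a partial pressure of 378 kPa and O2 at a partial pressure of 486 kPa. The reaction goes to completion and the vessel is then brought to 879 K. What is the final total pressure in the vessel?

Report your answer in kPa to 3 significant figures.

952 kPa

Because the vessel is rigid and T is held at 798 K, work the stoichiometry in partial pressures (P_i = n_iRT/V).
P(O2) required for 378 kPa of N2 = (1/1) × 378 = 378.0 kPa; available 486 kPa, so N2 is limiting.
P(O2) remaining = 486 − (1/1) × 378 = 108.0 kPa
P(gaseous products) = (2)/1 × 378 = 756.0 kPa
P_total at 798 K = 108.0 + 756.0 = 864.0 kPa
Scaling to 879 K: P = 864.0 × 879/798 = 951.7 kPa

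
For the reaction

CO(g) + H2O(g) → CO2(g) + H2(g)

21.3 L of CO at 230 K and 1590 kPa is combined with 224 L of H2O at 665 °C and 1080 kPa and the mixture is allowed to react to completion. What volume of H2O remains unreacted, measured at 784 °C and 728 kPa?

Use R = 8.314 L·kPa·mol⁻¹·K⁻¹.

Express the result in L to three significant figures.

161 L

n(CO) = PV/RT = (1590 × 21.3) / (8.314 × 230) = 17.71 mol
n(H2O) = PV/RT = (1080 × 224) / (8.314 × 938.15) = 31.02 mol
For 17.71 mol CO, stoichiometry requires (1/1) × 17.71 = 17.71 mol H2O; 31.02 mol is available, so CO is limiting.
n(H2O) consumed = (1/1) × 17.71 = 17.71 mol; remaining = 31.02 − 17.71 = 13.31 mol
V(H2O) = nRT/P = 13.31 × 8.314 × 1057.15 / 728 = 160.7 L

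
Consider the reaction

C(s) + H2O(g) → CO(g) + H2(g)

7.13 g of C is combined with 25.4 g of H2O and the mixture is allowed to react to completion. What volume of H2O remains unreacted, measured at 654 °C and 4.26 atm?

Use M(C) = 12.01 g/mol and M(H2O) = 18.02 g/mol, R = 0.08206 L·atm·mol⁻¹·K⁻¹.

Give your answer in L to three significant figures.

n(C) = 7.13 / 12.01 = 0.5937 mol
n(H2O) = 25.4 / 18.02 = 1.410 mol
For 0.5937 mol C, stoichiometry requires (1/1) × 0.5937 = 0.5937 mol H2O; 1.410 mol is available, so C is limiting.
n(H2O) consumed = (1/1) × 0.5937 = 0.5937 mol; remaining = 1.410 − 0.5937 = 0.8163 mol
V(H2O) = nRT/P = 0.8163 × 0.08206 × 927.15 / 4.26 = 14.58 L

14.6 L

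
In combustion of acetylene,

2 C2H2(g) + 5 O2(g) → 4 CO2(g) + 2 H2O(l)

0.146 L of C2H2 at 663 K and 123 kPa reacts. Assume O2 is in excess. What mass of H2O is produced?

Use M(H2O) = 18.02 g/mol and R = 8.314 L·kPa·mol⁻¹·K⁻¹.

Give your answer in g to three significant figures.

n(C2H2) = PV/RT = (123 × 0.146) / (8.314 × 663) = 0.003258 mol
n(H2O) = (2/2) × 0.003258 = 0.003258 mol
m(H2O) = 0.003258 × 18.02 = 0.05871 g

0.0587 g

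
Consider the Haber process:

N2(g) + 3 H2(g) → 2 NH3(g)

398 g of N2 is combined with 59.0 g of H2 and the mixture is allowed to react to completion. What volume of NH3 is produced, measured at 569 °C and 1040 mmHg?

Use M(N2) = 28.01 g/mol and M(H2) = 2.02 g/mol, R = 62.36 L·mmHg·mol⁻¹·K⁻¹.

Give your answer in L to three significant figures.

n(N2) = 398 / 28.01 = 14.21 mol
n(H2) = 59.0 / 2.02 = 29.21 mol
For 14.21 mol N2, stoichiometry requires (3/1) × 14.21 = 42.63 mol H2; 29.21 mol is available, so H2 is limiting.
n(NH3) = (2/3) × 29.21 = 19.47 mol
V(NH3) = nRT/P = 19.47 × 62.36 × 842.15 / 1040 = 983.2 L

983 L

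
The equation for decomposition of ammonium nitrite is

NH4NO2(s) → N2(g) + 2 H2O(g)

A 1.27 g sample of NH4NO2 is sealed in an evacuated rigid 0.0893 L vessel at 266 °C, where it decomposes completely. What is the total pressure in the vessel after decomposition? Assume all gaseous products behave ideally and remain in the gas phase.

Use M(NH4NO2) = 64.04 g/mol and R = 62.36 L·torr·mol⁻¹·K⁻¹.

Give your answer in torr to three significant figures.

n(NH4NO2) = 1.27 / 64.04 = 0.01983 mol
n(gas produced) = (3/1) × 0.01983 = 0.05949 mol
P = nRT/V = 0.05949 × 62.36 × 539.15 / 0.0893 = 22400 torr

22400 torr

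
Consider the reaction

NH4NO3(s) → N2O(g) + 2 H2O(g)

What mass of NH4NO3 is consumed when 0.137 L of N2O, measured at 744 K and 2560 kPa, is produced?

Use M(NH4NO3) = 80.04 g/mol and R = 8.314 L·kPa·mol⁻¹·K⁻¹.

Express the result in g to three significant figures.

n(N2O) = PV/RT = (2560 × 0.137) / (8.314 × 744) = 0.05670 mol
n(NH4NO3) = (1/1) × 0.05670 = 0.05670 mol
m(NH4NO3) = 0.05670 × 80.04 = 4.538 g

4.54 g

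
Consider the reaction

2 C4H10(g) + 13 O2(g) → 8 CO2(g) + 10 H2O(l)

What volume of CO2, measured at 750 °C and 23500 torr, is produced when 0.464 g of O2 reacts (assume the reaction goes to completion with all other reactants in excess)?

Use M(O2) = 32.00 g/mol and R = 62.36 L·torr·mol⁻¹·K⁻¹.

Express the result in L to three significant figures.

0.0242 L

n(O2) = 0.4640 / 32.00 = 0.01450 mol
n(CO2) = (8/13) × 0.01450 = 0.008923 mol
V = nRT/P = 0.008923 × 62.36 × 1023.15 / 23500 = 0.02423 L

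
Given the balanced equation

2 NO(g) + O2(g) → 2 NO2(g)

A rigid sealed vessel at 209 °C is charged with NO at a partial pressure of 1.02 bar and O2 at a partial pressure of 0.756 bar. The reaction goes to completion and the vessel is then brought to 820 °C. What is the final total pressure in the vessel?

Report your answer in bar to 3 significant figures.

2.87 bar

With V and T fixed, P_i ∝ n_i, so the mole ratios apply directly to partial pressures at 209 °C.
P(O2) required for 1.02 bar of NO = (1/2) × 1.02 = 0.5100 bar; available 0.756 bar, so NO is limiting.
P(O2) remaining = 0.756 − (1/2) × 1.02 = 0.2460 bar
P(gaseous products) = (2)/2 × 1.02 = 1.020 bar
P_total at 209 °C = 0.2460 + 1.020 = 1.266 bar
Scaling to 820 °C: P = 1.266 × 1093.15/482.15 = 2.870 bar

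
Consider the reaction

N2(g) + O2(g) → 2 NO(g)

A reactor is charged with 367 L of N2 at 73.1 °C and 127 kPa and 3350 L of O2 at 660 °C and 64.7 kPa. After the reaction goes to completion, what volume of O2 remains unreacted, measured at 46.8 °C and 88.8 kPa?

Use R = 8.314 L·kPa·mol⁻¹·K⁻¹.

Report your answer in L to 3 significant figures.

352 L

n(N2) = PV/RT = (127 × 367) / (8.314 × 346.25) = 16.19 mol
n(O2) = PV/RT = (64.7 × 3350) / (8.314 × 933.15) = 27.94 mol
For 16.19 mol N2, stoichiometry requires (1/1) × 16.19 = 16.19 mol O2; 27.94 mol is available, so N2 is limiting.
n(O2) consumed = (1/1) × 16.19 = 16.19 mol; remaining = 27.94 − 16.19 = 11.75 mol
V(O2) = nRT/P = 11.75 × 8.314 × 319.95 / 88.8 = 352.0 L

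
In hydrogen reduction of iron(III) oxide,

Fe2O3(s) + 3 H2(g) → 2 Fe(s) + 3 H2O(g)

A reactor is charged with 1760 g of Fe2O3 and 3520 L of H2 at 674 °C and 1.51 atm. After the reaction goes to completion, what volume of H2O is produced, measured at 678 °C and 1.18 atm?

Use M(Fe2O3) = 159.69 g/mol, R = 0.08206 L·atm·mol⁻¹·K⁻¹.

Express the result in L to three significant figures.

n(Fe2O3) = 1760 / 159.69 = 11.02 mol
n(H2) = PV/RT = (1.51 × 3520) / (0.08206 × 947.15) = 68.39 mol
For 11.02 mol Fe2O3, stoichiometry requires (3/1) × 11.02 = 33.06 mol H2; 68.39 mol is available, so Fe2O3 is limiting.
n(H2O) = (3/1) × 11.02 = 33.06 mol
V(H2O) = nRT/P = 33.06 × 0.08206 × 951.15 / 1.18 = 2187 L

2190 L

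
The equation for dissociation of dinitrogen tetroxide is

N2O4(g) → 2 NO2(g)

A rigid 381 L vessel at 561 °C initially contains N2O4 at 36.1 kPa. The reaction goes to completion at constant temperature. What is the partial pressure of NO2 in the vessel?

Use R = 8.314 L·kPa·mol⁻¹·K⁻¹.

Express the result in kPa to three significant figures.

n(N2O4)₀ = PV/RT = (36.1 × 381) / (8.314 × 834.15) = 1.983 mol
n(NO2) = (2/1) × 1.983 = 3.966 mol
P(NO2) = nRT/V = 3.966 × 8.314 × 834.15 / 381 = 72.19 kPa

72.2 kPa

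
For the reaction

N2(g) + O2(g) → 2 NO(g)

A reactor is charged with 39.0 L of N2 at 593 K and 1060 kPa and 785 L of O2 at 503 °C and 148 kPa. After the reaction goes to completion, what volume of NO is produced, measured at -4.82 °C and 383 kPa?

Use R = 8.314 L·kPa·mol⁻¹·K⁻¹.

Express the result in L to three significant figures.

97.7 L

n(N2) = PV/RT = (1060 × 39.0) / (8.314 × 593) = 8.385 mol
n(O2) = PV/RT = (148 × 785) / (8.314 × 776.15) = 18.00 mol
For 8.385 mol N2, stoichiometry requires (1/1) × 8.385 = 8.385 mol O2; 18.00 mol is available, so N2 is limiting.
n(NO) = (2/1) × 8.385 = 16.77 mol
V(NO) = nRT/P = 16.77 × 8.314 × 268.33 / 383 = 97.68 L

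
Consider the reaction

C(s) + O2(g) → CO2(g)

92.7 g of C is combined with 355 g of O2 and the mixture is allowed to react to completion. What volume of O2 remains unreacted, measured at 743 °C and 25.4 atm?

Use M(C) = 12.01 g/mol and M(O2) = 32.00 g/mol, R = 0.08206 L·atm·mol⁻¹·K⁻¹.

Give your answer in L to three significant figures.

11.1 L

n(C) = 92.7 / 12.01 = 7.719 mol
n(O2) = 355 / 32.00 = 11.09 mol
For 7.719 mol C, stoichiometry requires (1/1) × 7.719 = 7.719 mol O2; 11.09 mol is available, so C is limiting.
n(O2) consumed = (1/1) × 7.719 = 7.719 mol; remaining = 11.09 − 7.719 = 3.371 mol
V(O2) = nRT/P = 3.371 × 0.08206 × 1016.15 / 25.4 = 11.07 L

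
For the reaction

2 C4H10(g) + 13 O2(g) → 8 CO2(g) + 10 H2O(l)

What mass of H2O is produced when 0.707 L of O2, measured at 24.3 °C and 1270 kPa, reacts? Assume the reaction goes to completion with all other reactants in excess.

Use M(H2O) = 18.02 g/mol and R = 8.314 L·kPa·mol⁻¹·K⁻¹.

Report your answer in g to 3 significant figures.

5.03 g

n(O2) = PV/RT = (1270 × 0.707) / (8.314 × 297.45) = 0.3631 mol
n(H2O) = (10/13) × 0.3631 = 0.2793 mol
m(H2O) = 0.2793 × 18.02 = 5.033 g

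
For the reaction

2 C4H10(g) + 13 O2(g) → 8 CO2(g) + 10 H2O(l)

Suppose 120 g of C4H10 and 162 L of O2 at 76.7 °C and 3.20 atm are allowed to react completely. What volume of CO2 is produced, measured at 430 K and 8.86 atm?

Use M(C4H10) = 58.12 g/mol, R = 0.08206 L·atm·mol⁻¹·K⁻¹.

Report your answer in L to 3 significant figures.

32.9 L

n(C4H10) = 120 / 58.12 = 2.065 mol
n(O2) = PV/RT = (3.20 × 162) / (0.08206 × 349.85) = 18.06 mol
For 2.065 mol C4H10, stoichiometry requires (13/2) × 2.065 = 13.42 mol O2; 18.06 mol is available, so C4H10 is limiting.
n(CO2) = (8/2) × 2.065 = 8.260 mol
V(CO2) = nRT/P = 8.260 × 0.08206 × 430 / 8.86 = 32.90 L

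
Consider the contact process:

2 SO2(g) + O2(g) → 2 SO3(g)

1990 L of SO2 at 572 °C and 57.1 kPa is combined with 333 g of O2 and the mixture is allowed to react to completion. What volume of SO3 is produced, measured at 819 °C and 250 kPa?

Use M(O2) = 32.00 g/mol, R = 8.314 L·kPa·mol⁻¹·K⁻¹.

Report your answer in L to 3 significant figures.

587 L

n(SO2) = PV/RT = (57.1 × 1990) / (8.314 × 845.15) = 16.17 mol
n(O2) = 333 / 32.00 = 10.41 mol
For 16.17 mol SO2, stoichiometry requires (1/2) × 16.17 = 8.085 mol O2; 10.41 mol is available, so SO2 is limiting.
n(SO3) = (2/2) × 16.17 = 16.17 mol
V(SO3) = nRT/P = 16.17 × 8.314 × 1092.15 / 250 = 587.3 L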